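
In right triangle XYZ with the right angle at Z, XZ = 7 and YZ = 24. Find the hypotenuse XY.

XY = sqrt(7^2 + 24^2) = sqrt(625) = 25

25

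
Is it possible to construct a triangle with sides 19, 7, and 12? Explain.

Check the triangle inequality: 7 + 12 = 19 ≤ 19.
Since the sum of two sides does not exceed the third, no triangle can be formed.

No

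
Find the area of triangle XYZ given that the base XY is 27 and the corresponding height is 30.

A triangle's area is half the area of a rectangle with the same base and height.
Area = (1/2) * 27 * 30 = 405.

405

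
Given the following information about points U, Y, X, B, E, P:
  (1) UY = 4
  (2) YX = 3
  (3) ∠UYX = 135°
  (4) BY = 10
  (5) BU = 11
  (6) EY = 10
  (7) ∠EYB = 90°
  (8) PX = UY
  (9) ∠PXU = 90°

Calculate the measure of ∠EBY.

Step 1: By the law of cosines on triangle BYE: BE² = 10² + 10² − 2·10·10·cos(90°) = 200, so BE = 10·√2.
Step 2: By the inverse law of cosines on triangle EBY: cos(∠EBY) = ((10·√2)² + 10² − 10²) / (2·10·√2·10) = 200/282.84 = 0.7071, so ∠EBY = 45°.

Therefore, the measure of angle ∠EBY = 45°.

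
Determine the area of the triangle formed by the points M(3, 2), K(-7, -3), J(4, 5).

Shoelace: Area = (1/2)|3(-3-5) + -7(5-2) + 4(2--3)| = (1/2)(25) = 25/2

25/2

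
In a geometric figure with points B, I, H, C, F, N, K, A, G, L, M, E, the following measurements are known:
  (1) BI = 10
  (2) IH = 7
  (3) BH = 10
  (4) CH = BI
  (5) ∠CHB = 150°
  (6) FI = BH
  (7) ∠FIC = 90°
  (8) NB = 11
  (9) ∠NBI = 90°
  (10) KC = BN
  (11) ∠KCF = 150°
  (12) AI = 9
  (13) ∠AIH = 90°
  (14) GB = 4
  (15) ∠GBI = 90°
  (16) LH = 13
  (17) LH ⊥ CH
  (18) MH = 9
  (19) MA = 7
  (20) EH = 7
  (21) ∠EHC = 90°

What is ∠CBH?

From the given relations: CH = BI = 10.
Step 1: By the law of cosines on triangle BHC: BC² = 10² + 10² − 2·10·10·cos(150°) = 373.21, so BC ≈ 19.32.
Step 2: By the inverse law of cosines on triangle CBH: cos(∠CBH) = (19.32² + 10² − 10²) / (2·19.32·10) = 373.21/386.37 = 0.9659, so ∠CBH = 15°.

Therefore, the measure of angle ∠CBH = 15°.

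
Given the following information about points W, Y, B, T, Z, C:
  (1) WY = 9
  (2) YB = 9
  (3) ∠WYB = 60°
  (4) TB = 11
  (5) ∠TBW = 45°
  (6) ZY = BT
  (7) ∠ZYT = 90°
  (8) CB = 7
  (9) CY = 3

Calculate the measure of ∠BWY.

Step 1: By the law of cosines on triangle WYB: WB² = 9² + 9² − 2·9·9·cos(60°) = 81, so WB = 9.
Step 2: By the inverse law of cosines on triangle BWY: cos(∠BWY) = (9² + 9² − 9²) / (2·9·9) = 81/162 = 0.5, so ∠BWY = 60°.

Therefore, the measure of angle ∠BWY = 60°.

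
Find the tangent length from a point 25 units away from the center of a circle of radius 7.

The tangent, radius, and line from the external point to the center form a right triangle.
The right angle is where the tangent meets the radius.
By the Pythagorean theorem: tangent² + 7² = 25²
tangent² = 625 - 49 = 576
tangent = 24

24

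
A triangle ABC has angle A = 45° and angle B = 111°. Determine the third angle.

angle C = 180 - 45 - 111 = 24 degrees.

24 degrees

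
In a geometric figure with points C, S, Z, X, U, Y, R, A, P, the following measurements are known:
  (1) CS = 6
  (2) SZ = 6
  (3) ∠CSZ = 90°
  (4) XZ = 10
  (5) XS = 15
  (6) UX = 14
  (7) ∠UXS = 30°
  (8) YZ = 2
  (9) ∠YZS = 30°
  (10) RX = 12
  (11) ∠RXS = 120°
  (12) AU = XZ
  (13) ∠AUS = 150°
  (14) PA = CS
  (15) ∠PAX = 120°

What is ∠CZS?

Step 1: By the law of cosines on triangle ZSC: ZC² = 6² + 6² − 2·6·6·cos(90°) = 72, so ZC = 6·√2.
Step 2: By the inverse law of cosines on triangle CZS: cos(∠CZS) = ((6·√2)² + 6² − 6²) / (2·6·√2·6) = 72/101.82 = 0.7071, so ∠CZS = 45°.

Therefore, the measure of angle ∠CZS = 45°.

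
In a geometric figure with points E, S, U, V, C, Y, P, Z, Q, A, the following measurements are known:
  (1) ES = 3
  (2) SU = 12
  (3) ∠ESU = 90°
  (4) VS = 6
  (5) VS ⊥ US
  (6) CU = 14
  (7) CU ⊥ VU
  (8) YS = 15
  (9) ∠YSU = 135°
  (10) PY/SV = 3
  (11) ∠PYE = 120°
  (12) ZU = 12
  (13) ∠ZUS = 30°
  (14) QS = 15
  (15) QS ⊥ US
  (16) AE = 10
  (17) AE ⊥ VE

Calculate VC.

Step 1: By the law of cosines on triangle USV: UV² = 12² + 6² − 2·12·6·cos(90°) = 180, so UV = 6·√5.
Step 2: By the law of cosines on triangle VUC: VC² = (6·√5)² + 14² − 2·6·√5·14·cos(90°) = 376, so VC = 2·√94.

Therefore, the length of VC = 2·√94.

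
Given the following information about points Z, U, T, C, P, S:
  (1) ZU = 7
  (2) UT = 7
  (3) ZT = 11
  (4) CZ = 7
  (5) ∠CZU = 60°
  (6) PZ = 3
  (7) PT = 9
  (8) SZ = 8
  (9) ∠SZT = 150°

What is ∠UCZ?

Step 1: By the law of cosines on triangle CZU: CU² = 7² + 7² − 2·7·7·cos(60°) = 49, so CU = 7.
Step 2: By the inverse law of cosines on triangle UCZ: cos(∠UCZ) = (7² + 7² − 7²) / (2·7·7) = 49/98 = 0.5, so ∠UCZ = 60°.

Therefore, the measure of angle ∠UCZ = 60°.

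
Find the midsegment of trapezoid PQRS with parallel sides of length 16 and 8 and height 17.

midsegment = (16 + 8) / 2 = 24 / 2 = 12

12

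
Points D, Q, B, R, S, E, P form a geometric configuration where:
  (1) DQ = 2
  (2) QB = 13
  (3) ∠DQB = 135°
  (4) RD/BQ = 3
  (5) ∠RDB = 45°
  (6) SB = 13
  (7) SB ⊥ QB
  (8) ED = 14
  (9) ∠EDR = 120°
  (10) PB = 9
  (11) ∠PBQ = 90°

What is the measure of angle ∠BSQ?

Step 1: By the law of cosines on triangle SBQ: SQ² = 13² + 13² − 2·13·13·cos(90°) = 338, so SQ = 13·√2.
Step 2: By the inverse law of cosines on triangle BSQ: cos(∠BSQ) = (13² + (13·√2)² − 13²) / (2·13·13·√2) = 338/478 = 0.7071, so ∠BSQ = 45°.

Therefore, the measure of angle ∠BSQ = 45°.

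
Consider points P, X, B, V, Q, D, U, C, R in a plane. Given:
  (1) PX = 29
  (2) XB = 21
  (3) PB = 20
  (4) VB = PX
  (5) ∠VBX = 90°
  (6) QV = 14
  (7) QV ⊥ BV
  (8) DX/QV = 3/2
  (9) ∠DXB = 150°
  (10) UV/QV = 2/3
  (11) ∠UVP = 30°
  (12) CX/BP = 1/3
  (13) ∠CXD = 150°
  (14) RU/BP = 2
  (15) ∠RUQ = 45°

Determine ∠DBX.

From the given relations: DX = 3/2·QV = 3/2·14 = 21.
Step 1: By the law of cosines on triangle BXD: BD² = 21² + 21² − 2·21·21·cos(150°) = 1645.83, so BD ≈ 40.57.
Step 2: By the inverse law of cosines on triangle DBX: cos(∠DBX) = (40.57² + 21² − 21²) / (2·40.57·21) = 1645.83/1703.89 = 0.9659, so ∠DBX = 15°.

Therefore, the measure of angle ∠DBX = 15°.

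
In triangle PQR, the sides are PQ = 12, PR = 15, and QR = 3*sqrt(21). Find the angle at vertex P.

By the inverse law of cosines: cos(P) = (PQ² + PR² - QR²) / (2 × PQ × PR)
cos(P) = (12² + 15² - (3*sqrt(21))²) / (2 × 12 × 15)
cos(P) = (144 + 225 - (189)) / 360
cos(P) = 1/2
P = arccos(1/2) = 60°

60°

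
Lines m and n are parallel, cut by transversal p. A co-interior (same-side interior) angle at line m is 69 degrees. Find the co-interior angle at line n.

Co-interior (same-side interior) angles are between the parallel lines on the same side of the transversal.
Unlike corresponding or alternate interior angles, they are supplementary rather than equal.
So the angle = 180 - 69 = 111 degrees.

111 degrees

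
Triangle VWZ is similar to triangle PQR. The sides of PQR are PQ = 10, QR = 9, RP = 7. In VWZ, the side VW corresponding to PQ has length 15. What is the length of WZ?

Since the triangles are similar, the ratio of corresponding sides is constant.
Scale factor k = VW / PQ = 15 / 10 = 3/2
WZ = k * QR = 3/2 * 9 = 27/2

27/2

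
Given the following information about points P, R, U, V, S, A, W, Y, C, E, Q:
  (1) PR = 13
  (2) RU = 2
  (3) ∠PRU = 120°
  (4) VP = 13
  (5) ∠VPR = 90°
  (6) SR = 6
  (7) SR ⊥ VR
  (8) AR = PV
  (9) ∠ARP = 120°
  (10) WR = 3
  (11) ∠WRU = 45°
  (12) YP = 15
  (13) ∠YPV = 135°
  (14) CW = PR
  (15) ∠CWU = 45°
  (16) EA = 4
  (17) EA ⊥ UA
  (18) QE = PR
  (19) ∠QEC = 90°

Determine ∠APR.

From the given relations: AR = PV = 13.
Step 1: By the law of cosines on triangle PRA: PA² = 13² + 13² − 2·13·13·cos(120°) = 507, so PA = 13·√3.
Step 2: By the inverse law of cosines on triangle APR: cos(∠APR) = ((13·√3)² + 13² − 13²) / (2·13·√3·13) = 507/585.43 = 0.866, so ∠APR = 30°.

Therefore, the measure of angle ∠APR = 30°.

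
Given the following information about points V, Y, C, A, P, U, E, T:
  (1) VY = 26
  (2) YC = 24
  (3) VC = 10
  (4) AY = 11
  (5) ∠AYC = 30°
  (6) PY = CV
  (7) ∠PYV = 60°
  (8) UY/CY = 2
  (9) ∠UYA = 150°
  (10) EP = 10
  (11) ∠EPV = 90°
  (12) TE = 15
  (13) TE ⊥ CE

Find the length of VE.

From the given relations: PY = CV = 10.
Step 1: By the law of cosines on triangle VYP: VP² = 26² + 10² − 2·26·10·cos(60°) = 516, so VP = 2·√129.
Step 2: By the law of cosines on triangle VPE: VE² = (2·√129)² + 10² − 2·2·√129·10·cos(90°) = 616, so VE = 2·√154.

Therefore, the length of VE = 2·√154.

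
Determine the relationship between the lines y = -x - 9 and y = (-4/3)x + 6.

Slope of line 1: m1 = -1
Slope of line 2: m2 = -4/3
m1 != m2 and m1*m2 = 4/3 != -1. Neither.

Neither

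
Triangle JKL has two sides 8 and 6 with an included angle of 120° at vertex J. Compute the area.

Area = (1/2) * JK * JL * sin(J)
Area = (1/2) * 8 * 6 * sin(120°)
Area = (1/2) * 8 * 6 * sqrt(3)/2
Area = 12*sqrt(3)

12*sqrt(3)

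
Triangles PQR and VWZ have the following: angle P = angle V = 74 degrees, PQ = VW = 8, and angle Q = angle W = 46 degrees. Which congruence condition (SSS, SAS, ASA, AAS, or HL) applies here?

Consider the given information: angle P = angle V = 74 degrees, PQ = VW = 8, and angle Q = angle W = 46 degrees
This is not SSS or AAS: SSS requires all three pairs of sides, but we don't have that. AAS requires two angles and a non-included side.
The correct criterion is ASA. Two pairs of corresponding angles and the included side are equal (Angle-Side-Angle).

ASA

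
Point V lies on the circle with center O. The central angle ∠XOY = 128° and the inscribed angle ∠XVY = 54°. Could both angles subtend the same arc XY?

By the inscribed angle theorem, the inscribed angle for a central angle of 128° should be 128° / 2 = 64°.
The given inscribed angle is 54°, which does not equal 64°.
Therefore, no, they do not correspond to the same arc.

No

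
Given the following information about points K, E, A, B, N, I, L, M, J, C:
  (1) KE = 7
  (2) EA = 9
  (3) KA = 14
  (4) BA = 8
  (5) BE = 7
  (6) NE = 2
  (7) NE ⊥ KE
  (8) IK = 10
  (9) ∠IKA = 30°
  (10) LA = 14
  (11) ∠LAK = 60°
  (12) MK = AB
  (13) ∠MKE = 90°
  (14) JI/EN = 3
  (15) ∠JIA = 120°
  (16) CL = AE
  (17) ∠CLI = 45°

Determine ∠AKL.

Step 1: By the law of cosines on triangle KAL: KL² = 14² + 14² − 2·14·14·cos(60°) = 196, so KL = 14.
Step 2: By the inverse law of cosines on triangle AKL: cos(∠AKL) = (14² + 14² − 14²) / (2·14·14) = 196/392 = 0.5, so ∠AKL = 60°.

Therefore, the measure of angle ∠AKL = 60°.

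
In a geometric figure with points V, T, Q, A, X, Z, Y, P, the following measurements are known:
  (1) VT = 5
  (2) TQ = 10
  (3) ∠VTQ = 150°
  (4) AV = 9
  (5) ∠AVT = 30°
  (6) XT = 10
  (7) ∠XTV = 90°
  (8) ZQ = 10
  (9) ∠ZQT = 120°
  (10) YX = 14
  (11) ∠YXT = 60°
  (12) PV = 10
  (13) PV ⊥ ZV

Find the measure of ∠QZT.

Step 1: By the law of cosines on triangle ZQT: ZT² = 10² + 10² − 2·10·10·cos(120°) = 300, so ZT = 10·√3.
Step 2: By the inverse law of cosines on triangle QZT: cos(∠QZT) = (10² + (10·√3)² − 10²) / (2·10·10·√3) = 300/346.41 = 0.866, so ∠QZT = 30°.

Therefore, the measure of angle ∠QZT = 30°.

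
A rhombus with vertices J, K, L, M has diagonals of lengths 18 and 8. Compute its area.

Area = (18 * 8) / 2 = 144 / 2 = 72

72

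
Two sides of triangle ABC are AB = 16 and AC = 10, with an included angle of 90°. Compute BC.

Since angle A = 90°, this is a right triangle and the law of cosines reduces to the Pythagorean theorem.
BC^2 = 16^2 + 10^2 = 356
BC = 2*sqrt(89)

2*sqrt(89)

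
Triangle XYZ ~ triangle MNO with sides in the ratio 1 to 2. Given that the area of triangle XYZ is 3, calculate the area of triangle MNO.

For similar figures, the area ratio equals the square of the side ratio.
Side ratio (XYZ to MNO) = 1:2, so area ratio = 1^2:2^2 = 1:4.
If the area of XYZ is 3, then the area of MNO = 3 * (4/1) = 12.

12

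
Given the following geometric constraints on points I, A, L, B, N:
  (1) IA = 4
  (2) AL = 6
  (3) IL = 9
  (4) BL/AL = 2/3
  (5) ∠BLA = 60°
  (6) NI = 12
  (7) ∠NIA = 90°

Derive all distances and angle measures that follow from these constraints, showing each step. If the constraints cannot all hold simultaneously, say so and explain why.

The constraints are consistent.

From the given relations:
  BL = 2/3·AL = 2/3·6 = 4

Step 1: From AL = 6, LB = 4, and ∠ALB = 60°, by the law of cosines:
  AB² = AL² + LB² - 2·AL·LB·cos(60°) = 36 + 16 - 24 = 28
  AB = 2·√7

Step 2: From AI = 4, IN = 12, and ∠AIN = 90°, by the law of cosines:
  AN² = AI² + IN² - 2·AI·IN·cos(90°) = 16 + 144 - 0 = 160
  AN = 4·√10

Step 3: From IA = 4, IL = 9, AL = 6, by the inverse law of cosines:
  cos(∠AIL) = (IA² + IL² - AL²) / (2·IA·IL)
  ∠AIL = 32.09°

Step 4: From AI = 4, AL = 6, IL = 9, by the inverse law of cosines:
  cos(∠IAL) = (AI² + AL² - IL²) / (2·AI·AL)
  ∠IAL = 127.17°

Step 5: From LA = 6, LI = 9, AI = 4, by the inverse law of cosines:
  cos(∠ALI) = (LA² + LI² - AI²) / (2·LA·LI)
  ∠ALI = 20.74°

Step 6: From AB = 2·√7, AL = 6, BL = 4, by the inverse law of cosines:
  cos(∠BAL) = (AB² + AL² - BL²) / (2·AB·AL)
  ∠BAL = 40.89°

Step 7: From AI = 4, AN = 4·√10, IN = 12, by the inverse law of cosines:
  cos(∠IAN) = (AI² + AN² - IN²) / (2·AI·AN)
  ∠IAN = 71.57°

Step 8: From BA = 2·√7, BL = 4, AL = 6, by the inverse law of cosines:
  cos(∠ABL) = (BA² + BL² - AL²) / (2·BA·BL)
  ∠ABL = 79.11°

Step 9: From NA = 4·√10, NI = 12, AI = 4, by the inverse law of cosines:
  cos(∠ANI) = (NA² + NI² - AI²) / (2·NA·NI)
  ∠ANI = 18.43°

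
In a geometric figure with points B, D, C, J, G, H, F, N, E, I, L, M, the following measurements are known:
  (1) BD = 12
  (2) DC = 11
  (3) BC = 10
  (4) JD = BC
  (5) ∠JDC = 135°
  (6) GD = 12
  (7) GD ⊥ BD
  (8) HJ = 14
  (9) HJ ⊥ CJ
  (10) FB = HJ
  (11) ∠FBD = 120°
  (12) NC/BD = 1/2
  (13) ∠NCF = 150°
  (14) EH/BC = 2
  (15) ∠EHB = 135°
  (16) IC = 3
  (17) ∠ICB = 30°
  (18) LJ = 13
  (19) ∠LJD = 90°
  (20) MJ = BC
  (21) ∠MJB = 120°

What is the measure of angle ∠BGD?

Step 1: By the law of cosines on triangle GDB: GB² = 12² + 12² − 2·12·12·cos(90°) = 288, so GB = 12·√2.
Step 2: By the inverse law of cosines on triangle BGD: cos(∠BGD) = ((12·√2)² + 12² − 12²) / (2·12·√2·12) = 288/407.29 = 0.7071, so ∠BGD = 45°.

Therefore, the measure of angle ∠BGD = 45°.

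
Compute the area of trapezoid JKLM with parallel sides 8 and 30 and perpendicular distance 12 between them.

Area of a trapezoid = (base1 + base2) * height / 2
Area = (8 + 30) * 12 / 2
Area = 38 * 12 / 2
Area = 456 / 2
Area = 228

228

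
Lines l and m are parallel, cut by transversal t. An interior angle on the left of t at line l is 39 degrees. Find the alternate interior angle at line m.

Alternate interior angles lie on opposite sides of the transversal, between the parallel lines.
By the alternate interior angle theorem, they are equal: 39 degrees.

39 degrees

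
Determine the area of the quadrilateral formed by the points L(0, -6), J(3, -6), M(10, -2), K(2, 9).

Using the Shoelace formula for a quadrilateral (vertices in order):
Area = (1/2)|sum of (x_i * y_(i+1) - x_(i+1) * y_i)|
Terms: (0*-6 - 3*-6) = 18, (3*-2 - 10*-6) = 54, (10*9 - 2*-2) = 94, (2*-6 - 0*9) = -12
Sum = 154
Area = (1/2)(154) = 77

77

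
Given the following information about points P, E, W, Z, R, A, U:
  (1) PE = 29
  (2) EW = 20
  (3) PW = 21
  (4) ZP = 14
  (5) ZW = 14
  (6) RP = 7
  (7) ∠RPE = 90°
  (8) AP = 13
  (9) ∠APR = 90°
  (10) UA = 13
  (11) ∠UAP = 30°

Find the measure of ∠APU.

Step 1: By the law of cosines on triangle PAU: PU² = 13² + 13² − 2·13·13·cos(30°) = 45.28, so PU ≈ 6.73.
Step 2: By the inverse law of cosines on triangle APU: cos(∠APU) = (13² + 6.73² − 13²) / (2·13·6.73) = 45.28/174.96 = 0.2588, so ∠APU = 75°.

Therefore, the measure of angle ∠APU = 75°.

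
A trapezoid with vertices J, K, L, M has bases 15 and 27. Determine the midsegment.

The midsegment (median) of a trapezoid connects the midpoints of the non-parallel sides.
Its length is the average of the two bases: (15 + 27) / 2 = 21.

21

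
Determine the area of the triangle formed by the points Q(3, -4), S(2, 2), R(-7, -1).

Using the Shoelace formula for a triangle:
Area = (1/2)|x0(y1 - y2) + x1(y2 - y0) + x2(y0 - y1)|
Area = (1/2)|3(2 - -1) + 2(-1 - -4) + -7(-4 - 2)|
Area = (1/2)|9 + 6 + 42|
Area = (1/2)|57|
Area = (1/2)(57)
Area = 57/2

57/2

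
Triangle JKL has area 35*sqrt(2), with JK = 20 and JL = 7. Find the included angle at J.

Area = (1/2) * a * b * sin(C)
sin(C) = 2 * Area / (a * b)
sin(C) = 2 * 35*sqrt(2) / (20 * 7)
sin(C) = sqrt(2)/2
C = arcsin(sqrt(2)/2) = 45°
Since sin(180° - C) = sin(C), the obtuse angle 135° gives the same area, so C = 45° or C = 135°.

45° or 135°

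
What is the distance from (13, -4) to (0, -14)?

The horizontal distance is |0 - 13| = 13 and the vertical distance is |-14 - -4| = 10.
By the Pythagorean theorem, d = sqrt(13^2 + 10^2) = sqrt(269).

sqrt(269)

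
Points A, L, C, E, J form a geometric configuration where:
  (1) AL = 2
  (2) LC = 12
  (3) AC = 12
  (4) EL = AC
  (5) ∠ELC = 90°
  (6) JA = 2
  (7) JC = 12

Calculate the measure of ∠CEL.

From the given relations: EL = AC = 12.
Step 1: By the law of cosines on triangle ELC: EC² = 12² + 12² − 2·12·12·cos(90°) = 288, so EC = 12·√2.
Step 2: By the inverse law of cosines on triangle CEL: cos(∠CEL) = ((12·√2)² + 12² − 12²) / (2·12·√2·12) = 288/407.29 = 0.7071, so ∠CEL = 45°.

Therefore, the measure of angle ∠CEL = 45°.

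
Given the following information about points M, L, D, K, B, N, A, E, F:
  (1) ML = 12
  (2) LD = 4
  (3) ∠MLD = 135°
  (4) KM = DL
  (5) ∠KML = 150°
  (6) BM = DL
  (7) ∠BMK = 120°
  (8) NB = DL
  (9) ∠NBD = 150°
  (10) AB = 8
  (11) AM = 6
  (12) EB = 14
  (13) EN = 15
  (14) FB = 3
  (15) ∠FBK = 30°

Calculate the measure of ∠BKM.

From the given relations: KM = DL = 4; BM = DL = 4.
Step 1: By the law of cosines on triangle KMB: KB² = 4² + 4² − 2·4·4·cos(120°) = 48, so KB = 4·√3.
Step 2: By the inverse law of cosines on triangle BKM: cos(∠BKM) = ((4·√3)² + 4² − 4²) / (2·4·√3·4) = 48/55.43 = 0.866, so ∠BKM = 30°.

Therefore, the measure of angle ∠BKM = 30°.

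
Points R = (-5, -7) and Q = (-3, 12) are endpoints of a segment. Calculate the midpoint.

The midpoint is the point halfway along the segment.
Move half the horizontal distance: -5 + (-3 - -5)/2 = -5 + 2/2 = -4
Move half the vertical distance: -7 + (12 - -7)/2 = -7 + 19/2 = 5/2
Midpoint = (-4, 5/2)

(-4, 5/2)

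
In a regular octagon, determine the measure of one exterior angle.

Each exterior angle of a regular n-gon is 360 / n.
For n = 8: 360 / 8 = 45 degrees.

45 degrees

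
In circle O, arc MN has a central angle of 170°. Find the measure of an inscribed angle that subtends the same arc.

An inscribed angle intercepts an arc from a point on the circle, while the central angle intercepts the same arc from the center.
The inscribed angle is always half the central angle: 170° / 2 = 85°.

85°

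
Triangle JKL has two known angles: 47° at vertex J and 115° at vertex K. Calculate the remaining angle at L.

By the triangle angle sum property, the three interior angles of any triangle add up to 180°.
We know angle J = 47° and angle K = 115°, so their sum is 162°.
Therefore angle L = 180° - 162° = 18°.

18 degrees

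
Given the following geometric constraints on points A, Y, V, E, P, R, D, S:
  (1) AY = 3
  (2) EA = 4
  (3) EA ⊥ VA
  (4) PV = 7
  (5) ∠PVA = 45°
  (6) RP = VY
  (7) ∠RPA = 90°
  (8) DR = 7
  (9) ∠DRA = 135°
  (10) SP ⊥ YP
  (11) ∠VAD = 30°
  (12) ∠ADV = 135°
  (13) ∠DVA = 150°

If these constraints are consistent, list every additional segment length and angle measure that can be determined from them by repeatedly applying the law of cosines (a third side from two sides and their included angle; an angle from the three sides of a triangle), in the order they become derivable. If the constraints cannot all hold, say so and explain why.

These constraints are not satisfiable: (11), (12) and (13) are the three interior angles of triangle VAD, which must sum to 180°, but 30° + 135° + 150° = 315°. No planar figure meets all of them, so nothing further can be derived.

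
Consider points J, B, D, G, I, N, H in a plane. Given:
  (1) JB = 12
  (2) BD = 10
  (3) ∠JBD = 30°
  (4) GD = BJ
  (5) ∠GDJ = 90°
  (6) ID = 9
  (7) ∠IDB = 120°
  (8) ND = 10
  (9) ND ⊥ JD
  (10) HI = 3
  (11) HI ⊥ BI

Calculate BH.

Step 1: By the law of cosines on triangle BDI: BI² = 10² + 9² − 2·10·9·cos(120°) = 271, so BI ≈ 16.46.
Step 2: By the law of cosines on triangle BIH: BH² = 16.46² + 3² − 2·16.46·3·cos(90°) = 280, so BH = 2·√70.

Therefore, the length of BH = 2·√70.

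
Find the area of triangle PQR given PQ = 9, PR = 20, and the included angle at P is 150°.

When two sides and the included angle are known, the area formula is (1/2)ab sin(C).
The height from one side to the opposite vertex is 20 sin(150°) = 10.
Area = (1/2) * 9 * 10 = 45.

45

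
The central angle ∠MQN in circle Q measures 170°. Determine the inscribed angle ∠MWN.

Inscribed angle = 170° / 2 = 85° (inscribed angle theorem).

85°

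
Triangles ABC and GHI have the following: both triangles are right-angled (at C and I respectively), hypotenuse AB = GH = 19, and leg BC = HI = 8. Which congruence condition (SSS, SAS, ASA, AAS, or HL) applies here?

The given information matches HL: The hypotenuse and one leg of two right triangles are equal (Hypotenuse-Leg).

HL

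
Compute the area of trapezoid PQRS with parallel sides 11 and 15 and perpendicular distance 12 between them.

Area of a trapezoid = (base1 + base2) * height / 2
Area = (11 + 15) * 12 / 2
Area = 26 * 12 / 2
Area = 312 / 2
Area = 156

156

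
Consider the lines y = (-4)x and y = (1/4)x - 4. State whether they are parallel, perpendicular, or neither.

Slope of line 1: m1 = -4
Slope of line 2: m2 = 1/4
m1 * m2 = (-4) * (1/4) = -1 = -1, so the lines are perpendicular.

Perpendicular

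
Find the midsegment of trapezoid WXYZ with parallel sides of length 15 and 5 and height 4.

midsegment = (15 + 5) / 2 = 20 / 2 = 10

10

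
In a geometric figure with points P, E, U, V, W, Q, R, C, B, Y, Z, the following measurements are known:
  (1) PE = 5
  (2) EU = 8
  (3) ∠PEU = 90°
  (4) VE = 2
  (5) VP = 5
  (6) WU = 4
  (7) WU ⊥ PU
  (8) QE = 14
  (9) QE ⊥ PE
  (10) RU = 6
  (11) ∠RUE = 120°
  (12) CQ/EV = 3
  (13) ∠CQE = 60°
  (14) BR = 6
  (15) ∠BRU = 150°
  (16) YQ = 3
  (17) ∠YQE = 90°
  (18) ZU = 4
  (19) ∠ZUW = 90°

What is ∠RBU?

Step 1: By the law of cosines on triangle BRU: BU² = 6² + 6² − 2·6·6·cos(150°) = 134.35, so BU ≈ 11.59.
Step 2: By the inverse law of cosines on triangle RBU: cos(∠RBU) = (6² + 11.59² − 6²) / (2·6·11.59) = 134.35/139.09 = 0.9659, so ∠RBU = 15°.

Therefore, the measure of angle ∠RBU = 15°.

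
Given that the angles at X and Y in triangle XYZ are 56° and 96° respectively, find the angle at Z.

angle Z = 180 - 56 - 96 = 28 degrees.

28 degrees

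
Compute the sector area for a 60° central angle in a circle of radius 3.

The full circle has area πr² = π(3)² = 9*pi.
The sector covers 60° out of 360°, a fraction of 1/6.
Sector area = 9*pi × 1/6 = 3*pi/2.

3*pi/2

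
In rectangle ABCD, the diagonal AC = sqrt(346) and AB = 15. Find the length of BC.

The diagonal of a rectangle forms a right triangle with the two sides.
Rearranging the Pythagorean theorem: missing side = sqrt(d^2 - known^2).
= sqrt(346 - 225) = sqrt(121) = 11.

11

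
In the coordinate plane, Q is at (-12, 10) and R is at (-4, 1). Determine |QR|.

d = sqrt((8)^2 + (-9)^2) = sqrt(145)

sqrt(145)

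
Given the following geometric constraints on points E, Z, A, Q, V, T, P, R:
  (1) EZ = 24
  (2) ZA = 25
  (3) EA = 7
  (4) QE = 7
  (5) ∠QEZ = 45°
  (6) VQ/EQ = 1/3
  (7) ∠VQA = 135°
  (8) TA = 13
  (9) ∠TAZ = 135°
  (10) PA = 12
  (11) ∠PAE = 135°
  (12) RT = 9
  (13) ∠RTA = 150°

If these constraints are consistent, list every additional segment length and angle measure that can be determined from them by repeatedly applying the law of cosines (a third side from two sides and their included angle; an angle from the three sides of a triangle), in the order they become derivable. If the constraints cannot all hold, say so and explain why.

The constraints are consistent. Derivable facts, in order:
After 1 step:
- AR ≈ 21.28
- EP ≈ 17.66
- ZQ ≈ 19.68
- ZT ≈ 35.41
- ∠AEZ = 90°
- ∠AZE = 16.26°
- ∠EAZ = 73.74°
After 2 steps:
- ∠AEP = 28.72°
- ∠APE = 16.28°
- ∠ART = 17.79°
- ∠ATZ = 29.95°
- ∠AZT = 15.05°
- ∠EQZ = 120.44°
- ∠EZQ = 14.56°
- ∠RAT = 12.21°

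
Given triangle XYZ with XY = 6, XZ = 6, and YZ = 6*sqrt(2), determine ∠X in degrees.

When all three sides of a triangle are known, the law of cosines can be rearranged to find any angle.
cos(C) = (a² + b² - c²) / (2ab) gives cos(X) = 0.
Taking the inverse cosine: X = 90°.

90°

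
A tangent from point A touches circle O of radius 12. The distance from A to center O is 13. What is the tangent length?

Let T be the point of tangency. Then OT ⊥ AT (radius ⊥ tangent).
In right triangle OTA: OA² = OT² + AT²
13² = 12² + AT²
AT² = 25, AT = 5

5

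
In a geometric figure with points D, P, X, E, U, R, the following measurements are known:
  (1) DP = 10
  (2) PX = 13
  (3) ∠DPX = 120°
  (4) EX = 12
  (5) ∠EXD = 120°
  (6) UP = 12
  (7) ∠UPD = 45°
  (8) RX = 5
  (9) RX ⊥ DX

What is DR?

Step 1: By the law of cosines on triangle DPX: DX² = 10² + 13² − 2·10·13·cos(120°) = 399, so DX ≈ 19.97.
Step 2: By the law of cosines on triangle DXR: DR² = 19.97² + 5² − 2·19.97·5·cos(90°) = 424, so DR = 2·√106.

Therefore, the length of DR = 2·√106.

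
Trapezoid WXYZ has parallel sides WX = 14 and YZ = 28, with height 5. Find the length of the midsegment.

midsegment = (14 + 28) / 2 = 42 / 2 = 21

21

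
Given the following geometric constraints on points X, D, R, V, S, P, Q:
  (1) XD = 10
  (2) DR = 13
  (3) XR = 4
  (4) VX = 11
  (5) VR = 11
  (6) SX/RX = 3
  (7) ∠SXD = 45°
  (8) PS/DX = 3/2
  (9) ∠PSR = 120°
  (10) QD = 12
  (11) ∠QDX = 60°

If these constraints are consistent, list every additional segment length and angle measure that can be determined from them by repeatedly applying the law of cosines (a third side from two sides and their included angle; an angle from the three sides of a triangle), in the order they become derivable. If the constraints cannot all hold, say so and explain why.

The constraints are consistent. Derivable facts, in order:
After 1 step:
- DS ≈ 8.62
- XQ = 2·√31
- ∠DRX = 35.18°
- ∠DXR = 131.49°
- ∠RDX = 13.33°
- ∠RVX = 20.95°
- ∠RXV = 79.52°
- ∠VRX = 79.52°
After 2 steps:
- ∠DQX = 51.05°
- ∠DSX = 55.12°
- ∠DXQ = 68.95°
- ∠SDX = 79.88°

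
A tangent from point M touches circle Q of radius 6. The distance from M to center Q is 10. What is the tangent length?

The tangent, radius, and line from the external point to the center form a right triangle.
The right angle is where the tangent meets the radius.
By the Pythagorean theorem: tangent² + 6² = 10²
tangent² = 100 - 36 = 64
tangent = 8

8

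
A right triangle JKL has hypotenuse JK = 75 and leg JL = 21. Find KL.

By the Pythagorean theorem: KL^2 = JK^2 - JL^2
KL^2 = 75^2 - 21^2 = 5625 - 441 = 5184
KL = sqrt(5184) = 72

72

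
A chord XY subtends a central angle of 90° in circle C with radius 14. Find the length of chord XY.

Chord = 2(14) sin(45°) = 14*sqrt(2)

14*sqrt(2)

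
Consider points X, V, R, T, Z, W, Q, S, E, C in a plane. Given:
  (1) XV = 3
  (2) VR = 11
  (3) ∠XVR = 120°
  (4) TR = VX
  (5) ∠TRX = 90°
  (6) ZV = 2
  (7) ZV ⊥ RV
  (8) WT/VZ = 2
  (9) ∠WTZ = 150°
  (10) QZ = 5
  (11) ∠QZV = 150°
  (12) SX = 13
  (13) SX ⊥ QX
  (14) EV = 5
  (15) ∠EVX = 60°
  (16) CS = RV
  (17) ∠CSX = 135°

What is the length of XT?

From the given relations: TR = VX = 3.
Step 1: By the law of cosines on triangle XVR: XR² = 3² + 11² − 2·3·11·cos(120°) = 163, so XR = √163.
Step 2: By the law of cosines on triangle XRT: XT² = √163² + 3² − 2·√163·3·cos(90°) = 172, so XT = 2·√43.

Therefore, the length of XT = 2·√43.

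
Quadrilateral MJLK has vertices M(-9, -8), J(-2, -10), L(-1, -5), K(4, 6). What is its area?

Shoelace: sum of cross terms = 110, Area = (1/2)|110| = 55

55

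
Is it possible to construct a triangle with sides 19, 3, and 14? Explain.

Check the triangle inequality: 3 + 14 = 17 ≤ 19.
Since the sum of two sides does not exceed the third, no triangle can be formed.

No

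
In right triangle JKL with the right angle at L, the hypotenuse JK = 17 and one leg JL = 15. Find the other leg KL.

By the Pythagorean theorem: KL^2 = JK^2 - JL^2
KL^2 = 17^2 - 15^2 = 289 - 225 = 64
KL = sqrt(64) = 8

8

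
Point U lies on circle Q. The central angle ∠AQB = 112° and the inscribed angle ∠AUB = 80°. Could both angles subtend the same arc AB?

By the inscribed angle theorem, the inscribed angle for a central angle of 112° should be 112° / 2 = 56°.
The given inscribed angle is 80°, which does not equal 56°.
Therefore, no, they do not correspond to the same arc.

No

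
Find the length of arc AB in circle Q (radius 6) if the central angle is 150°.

Arc length = 2π(6)(5/12) = 5*pi

5*pi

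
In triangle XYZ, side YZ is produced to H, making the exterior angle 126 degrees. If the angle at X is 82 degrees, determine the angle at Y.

By the exterior angle theorem: exterior angle = sum of remote interior angles.
126 = 82 + angle Y
angle Y = 126 - 82 = 44 degrees

44 degrees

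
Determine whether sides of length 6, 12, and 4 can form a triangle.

No.
The triangle inequality is violated: 6 + 4 = 10 ≤ 12.
These lengths cannot form a triangle.

No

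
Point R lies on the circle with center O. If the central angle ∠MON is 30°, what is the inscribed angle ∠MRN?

Inscribed angle = 30° / 2 = 15° (inscribed angle theorem).

15°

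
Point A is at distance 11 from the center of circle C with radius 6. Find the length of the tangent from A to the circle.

tangent = √(d² - r²) = √(11² - 6²) = √(121 - 36) = √85 = sqrt(85)

sqrt(85)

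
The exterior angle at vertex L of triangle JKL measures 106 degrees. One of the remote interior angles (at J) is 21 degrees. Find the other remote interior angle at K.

angle K = 106 - 21 = 85 degrees (exterior angle theorem).

85 degrees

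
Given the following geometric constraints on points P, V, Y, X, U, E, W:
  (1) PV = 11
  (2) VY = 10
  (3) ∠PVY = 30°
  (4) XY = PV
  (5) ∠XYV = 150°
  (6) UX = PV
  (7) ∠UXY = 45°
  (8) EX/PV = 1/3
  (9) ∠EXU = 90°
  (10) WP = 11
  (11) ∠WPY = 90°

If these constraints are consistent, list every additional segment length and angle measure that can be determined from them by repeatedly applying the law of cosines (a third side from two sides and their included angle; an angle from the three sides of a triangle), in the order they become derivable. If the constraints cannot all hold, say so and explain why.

The constraints are consistent. Derivable facts, in order:
After 1 step:
- PY ≈ 5.52
- UE ≈ 11.6
- VX ≈ 20.29
- YU ≈ 8.42
After 2 steps:
- YW ≈ 12.31
- ∠EUX = 18.43°
- ∠PYV = 85.08°
- ∠UEX = 71.57°
- ∠UYX = 67.5°
- ∠VPY = 64.92°
- ∠VXY = 14.27°
- ∠XUY = 67.5°
- ∠XVY = 15.73°
After 3 steps:
- ∠PWY = 26.65°
- ∠PYW = 63.35°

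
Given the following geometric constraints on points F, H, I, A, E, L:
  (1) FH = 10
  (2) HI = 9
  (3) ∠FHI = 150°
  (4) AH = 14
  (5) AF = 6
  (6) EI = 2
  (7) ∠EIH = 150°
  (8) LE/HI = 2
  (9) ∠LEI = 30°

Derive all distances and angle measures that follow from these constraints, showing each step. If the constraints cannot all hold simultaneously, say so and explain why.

The constraints are consistent.

From the given relations:
  LE = 2·HI = 2·9 = 18

Step 1: From FH = 10, HI = 9, and ∠FHI = 150°, by the law of cosines:
  FI² = FH² + HI² - 2·FH·HI·cos(150°) = 100 + 81 + 155.9 = 336.9
  FI ≈ 18.35

Step 2: From HI = 9, IE = 2, and ∠HIE = 150°, by the law of cosines:
  HE² = HI² + IE² - 2·HI·IE·cos(150°) = 81 + 4 + 31.18 = 116.2
  HE ≈ 10.78

Step 3: From IE = 2, EL = 18, and ∠IEL = 30°, by the law of cosines:
  IL² = IE² + EL² - 2·IE·EL·cos(30°) = 4 + 324 - 62.35 = 265.6
  IL ≈ 16.3

Step 4: From FA = 6, FH = 10, AH = 14, by the inverse law of cosines:
  cos(∠AFH) = (FA² + FH² - AH²) / (2·FA·FH)
  ∠AFH = 120°

Step 5: From HA = 14, HF = 10, AF = 6, by the inverse law of cosines:
  cos(∠AHF) = (HA² + HF² - AF²) / (2·HA·HF)
  ∠AHF = 21.79°

Step 6: From AF = 6, AH = 14, FH = 10, by the inverse law of cosines:
  cos(∠FAH) = (AF² + AH² - FH²) / (2·AF·AH)
  ∠FAH = 38.21°

Step 7: From FH = 10, FI = 18.35, HI = 9, by the inverse law of cosines:
  cos(∠HFI) = (FH² + FI² - HI²) / (2·FH·FI)
  ∠HFI = 14.19°

Step 8: From HE = 10.78, HI = 9, EI = 2, by the inverse law of cosines:
  cos(∠EHI) = (HE² + HI² - EI²) / (2·HE·HI)
  ∠EHI = 5.32°

Step 9: From IE = 2, IL = 16.3, EL = 18, by the inverse law of cosines:
  cos(∠EIL) = (IE² + IL² - EL²) / (2·IE·IL)
  ∠EIL = 146.48°

Step 10: From IF = 18.35, IH = 9, FH = 10, by the inverse law of cosines:
  cos(∠FIH) = (IF² + IH² - FH²) / (2·IF·IH)
  ∠FIH = 15.81°

Step 11: From EH = 10.78, EI = 2, HI = 9, by the inverse law of cosines:
  cos(∠HEI) = (EH² + EI² - HI²) / (2·EH·EI)
  ∠HEI = 24.68°

Step 12: From LE = 18, LI = 16.3, EI = 2, by the inverse law of cosines:
  cos(∠ELI) = (LE² + LI² - EI²) / (2·LE·LI)
  ∠ELI = 3.52°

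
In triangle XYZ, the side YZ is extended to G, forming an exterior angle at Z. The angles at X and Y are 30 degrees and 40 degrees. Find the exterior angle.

The interior angle at Z is 180 - 30 - 40 = 110 degrees.
The exterior angle and interior angle at Z are supplementary:
Exterior angle = 180 - 110 = 70 degrees.

70 degrees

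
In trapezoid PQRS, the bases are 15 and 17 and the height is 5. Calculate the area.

Area = (15 + 17) * 5 / 2 = 160 / 2 = 80

80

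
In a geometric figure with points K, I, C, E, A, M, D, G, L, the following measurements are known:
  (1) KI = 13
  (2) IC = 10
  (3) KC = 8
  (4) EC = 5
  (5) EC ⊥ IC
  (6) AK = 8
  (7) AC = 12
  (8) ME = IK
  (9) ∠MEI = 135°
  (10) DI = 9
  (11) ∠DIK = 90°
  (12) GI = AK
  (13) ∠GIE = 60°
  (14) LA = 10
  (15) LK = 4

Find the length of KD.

Step 1: By the law of cosines on triangle KID: KD² = 13² + 9² − 2·13·9·cos(90°) = 250, so KD = 5·√10.

Therefore, the length of KD = 5·√10.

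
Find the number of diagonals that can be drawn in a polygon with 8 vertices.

Total line segments between 8 vertices = C(8,2) = 28.
Subtract the 8 sides: 28 - 8 = 20 diagonals.

20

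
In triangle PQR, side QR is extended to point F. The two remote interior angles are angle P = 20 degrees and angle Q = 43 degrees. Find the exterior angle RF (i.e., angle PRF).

The interior angle at R is 180 - 20 - 43 = 117 degrees.
The exterior angle and interior angle at R are supplementary:
Exterior angle = 180 - 117 = 63 degrees.

63 degrees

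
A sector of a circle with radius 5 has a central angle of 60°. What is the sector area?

Sector area = πr² × θ/360
= π × 5² × 1/6
= π × 25 × 1/6
= 25*pi/6

25*pi/6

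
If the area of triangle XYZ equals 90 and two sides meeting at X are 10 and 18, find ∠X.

Area = (1/2) * a * b * sin(C)
sin(C) = 2 * Area / (a * b)
sin(C) = 2 * 90 / (10 * 18)
sin(C) = 1
C = arcsin(1) = 90°

90°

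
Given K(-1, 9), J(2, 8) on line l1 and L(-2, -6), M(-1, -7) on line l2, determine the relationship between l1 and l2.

Slope of line 1: m1 = (8 - 9)/(2 - -1) = -1/3 = -1/3
Slope of line 2: m2 = (-7 - -6)/(-1 - -2) = -1/1 = -1
m1 != m2 and m1*m2 = 1/3 != -1. Neither.

Neither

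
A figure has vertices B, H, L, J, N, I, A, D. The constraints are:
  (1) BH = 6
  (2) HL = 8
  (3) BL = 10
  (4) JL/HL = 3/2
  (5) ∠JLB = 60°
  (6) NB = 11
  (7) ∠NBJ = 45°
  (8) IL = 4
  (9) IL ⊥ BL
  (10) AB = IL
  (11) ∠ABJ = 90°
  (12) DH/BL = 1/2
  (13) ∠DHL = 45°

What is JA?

From the given relations: JL = 3/2·HL = 3/2·8 = 12; AB = IL = 4.
Step 1: By the law of cosines on triangle BLJ: BJ² = 10² + 12² − 2·10·12·cos(60°) = 124, so BJ = 2·√31.
Step 2: By the law of cosines on triangle JBA: JA² = (2·√31)² + 4² − 2·2·√31·4·cos(90°) = 140, so JA = 2·√35.

Therefore, the length of JA = 2·√35.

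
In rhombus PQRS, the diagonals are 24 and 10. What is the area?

Area of a rhombus = (d1 * d2) / 2
Area = (24 * 10) / 2
Area = 240 / 2
Area = 120

120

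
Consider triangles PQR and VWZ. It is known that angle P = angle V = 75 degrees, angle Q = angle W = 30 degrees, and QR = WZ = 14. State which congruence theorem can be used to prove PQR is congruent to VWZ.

The given information matches AAS: Two pairs of corresponding angles and a non-included side are equal (Angle-Angle-Side).

AAS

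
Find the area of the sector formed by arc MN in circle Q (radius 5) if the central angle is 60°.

Sector area = πr² × θ/360
= π × 5² × 1/6
= π × 25 × 1/6
= 25*pi/6

25*pi/6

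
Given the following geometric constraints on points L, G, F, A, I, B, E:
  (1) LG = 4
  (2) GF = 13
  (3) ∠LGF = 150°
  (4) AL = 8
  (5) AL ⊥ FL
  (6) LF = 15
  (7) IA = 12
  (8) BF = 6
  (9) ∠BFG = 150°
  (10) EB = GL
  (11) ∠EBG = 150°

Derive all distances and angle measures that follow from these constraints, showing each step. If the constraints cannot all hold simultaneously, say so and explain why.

These constraints are not satisfiable: (1), (2) and (3) already determine LF: by the law of cosines LF² = 4² + 13² − 2·4·13·cos(150°) = 275.07, so LF ≈ 16.59, which contradicts (6) LF = 15. No planar figure meets all of them, so nothing further can be derived.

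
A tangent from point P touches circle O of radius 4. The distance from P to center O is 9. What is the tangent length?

The tangent, radius, and line from the external point to the center form a right triangle.
The right angle is where the tangent meets the radius.
By the Pythagorean theorem: tangent² + 4² = 9²
tangent² = 81 - 16 = 65
tangent = sqrt(65)

sqrt(65)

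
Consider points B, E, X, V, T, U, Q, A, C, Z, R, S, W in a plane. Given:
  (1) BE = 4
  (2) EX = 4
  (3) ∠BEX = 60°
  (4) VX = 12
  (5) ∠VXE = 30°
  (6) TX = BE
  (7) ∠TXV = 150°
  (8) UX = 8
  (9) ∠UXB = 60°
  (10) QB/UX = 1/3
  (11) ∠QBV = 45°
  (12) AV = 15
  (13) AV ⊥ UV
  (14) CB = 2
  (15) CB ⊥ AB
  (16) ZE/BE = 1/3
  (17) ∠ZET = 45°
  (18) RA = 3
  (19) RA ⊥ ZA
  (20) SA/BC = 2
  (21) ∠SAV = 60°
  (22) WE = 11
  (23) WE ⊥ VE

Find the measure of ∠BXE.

Step 1: By the law of cosines on triangle XEB: XB² = 4² + 4² − 2·4·4·cos(60°) = 16, so XB = 4.
Step 2: By the inverse law of cosines on triangle BXE: cos(∠BXE) = (4² + 4² − 4²) / (2·4·4) = 16/32 = 0.5, so ∠BXE = 60°.

Therefore, the measure of angle ∠BXE = 60°.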